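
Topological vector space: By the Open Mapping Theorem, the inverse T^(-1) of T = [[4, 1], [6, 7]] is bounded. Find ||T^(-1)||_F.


det(T) = 4*7 - 1*6 = 22
T^(-1) = (1/22) * [[7, -1], [-6, 4]] = [[0.3182, -0.0455], [-0.2727, 0.1818]]
||T^(-1)||_F^2 = 0.3182^2 + (-0.0455)^2 + (-0.2727)^2 + 0.1818^2 = 0.2107
||T^(-1)||_F = sqrt(0.2107) = 0.4591

0.4591


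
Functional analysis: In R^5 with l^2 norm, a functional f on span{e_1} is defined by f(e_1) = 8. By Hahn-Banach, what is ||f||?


The norm of f is given by ||f|| = sup_{||x||=1} |f(x)|.
On span{e_1}, ||e_1|| = 1, so ||f|| = |f(e_1)| / ||e_1||
= |8| / 1 = 8.0000

8.0000


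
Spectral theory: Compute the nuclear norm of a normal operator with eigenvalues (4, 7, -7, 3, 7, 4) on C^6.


For a normal operator, singular values equal |eigenvalues|.
Trace norm = sum |lambda_i| = 4 + 7 + 7 + 3 + 7 + 4
= 32

32


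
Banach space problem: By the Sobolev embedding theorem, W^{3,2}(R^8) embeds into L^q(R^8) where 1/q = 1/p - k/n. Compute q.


Using the Sobolev embedding formula: 1/q = 1/p - k/n
1/q = 1/2 - 3/8 = 1/8
q = 1/(1/8) = 8

8.0000


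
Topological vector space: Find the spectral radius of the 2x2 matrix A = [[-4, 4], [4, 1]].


For a 2x2 matrix, eigenvalues satisfy lambda^2 - (trace)*lambda + det = 0
trace = -4 + 1 = -3
det = -4*1 - 4*4 = -20
discriminant = (-3)^2 - 4*(-20) = 89
spectral radius = max |eigenvalue| = 6.2170

6.2170


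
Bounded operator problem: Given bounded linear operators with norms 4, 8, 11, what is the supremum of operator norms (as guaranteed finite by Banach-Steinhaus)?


By the Uniform Boundedness Principle, the supremum of norms is finite.
sup_k ||T_k|| = max(4, 8, 11) = 11

11


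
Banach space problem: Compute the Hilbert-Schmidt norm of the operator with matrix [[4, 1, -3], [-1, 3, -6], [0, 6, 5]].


The Hilbert-Schmidt norm is sqrt(sum of squares of all entries).
Sum of squares = 4^2 + 1^2 + (-3)^2 + (-1)^2 + 3^2 + (-6)^2 + 0^2 + 6^2 + 5^2
= 16 + 1 + 9 + 1 + 9 + 36 + 0 + 36 + 25 = 133
||T||_HS = sqrt(133) = 11.5326

11.5326


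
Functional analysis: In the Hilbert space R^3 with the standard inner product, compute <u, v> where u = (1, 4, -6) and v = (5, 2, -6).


Computing the standard inner product <u, v> = sum u_i * v_i
= 1*5 + 4*2 + -6*-6
= 5 + 8 + 36
= 49

49


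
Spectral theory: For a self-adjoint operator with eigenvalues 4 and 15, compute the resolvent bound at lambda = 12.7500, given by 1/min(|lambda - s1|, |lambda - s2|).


dist(12.7500, {4, 15}) = min(|12.7500 - 4|, |12.7500 - 15|)
= min(8.7500, 2.2500) = 2.2500
Resolvent bound = 1/2.2500 = 0.4444

0.4444


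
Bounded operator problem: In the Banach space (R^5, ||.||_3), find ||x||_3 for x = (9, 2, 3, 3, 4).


The l^3 norm = (sum |x_i|^3)^(1/3)
Sum of 3th powers = 729 + 8 + 27 + 27 + 64 = 855
||x||_3 = (855)^(1/3) = 9.4912

9.4912


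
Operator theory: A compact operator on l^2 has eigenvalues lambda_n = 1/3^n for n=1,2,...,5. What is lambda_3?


The eigenvalue formula gives lambda_3 = 1/3^3
= 1/27
= 0.0370

0.0370


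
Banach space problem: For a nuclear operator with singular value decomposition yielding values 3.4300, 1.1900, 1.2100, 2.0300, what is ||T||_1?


The nuclear norm is the sum of all singular values.
||T||_1 = 3.4300 + 1.1900 + 1.2100 + 2.0300
= 7.8600

7.8600


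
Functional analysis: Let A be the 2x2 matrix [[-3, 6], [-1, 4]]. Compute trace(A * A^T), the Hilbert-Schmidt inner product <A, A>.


trace(A * A^T) = sum of squares of all entries
= (-3)^2 + 6^2 + (-1)^2 + 4^2
= 9 + 36 + 1 + 16
= 62

62


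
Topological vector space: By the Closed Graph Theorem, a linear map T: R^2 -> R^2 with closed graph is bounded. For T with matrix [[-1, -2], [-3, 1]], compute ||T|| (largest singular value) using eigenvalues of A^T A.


A^T A = [[10, -1], [-1, 5]]
trace(A^T A) = 15, det(A^T A) = 49
discriminant = 15^2 - 4*49 = 29
Largest eigenvalue of A^T A = (trace + sqrt(disc))/2 = 10.1926
||T|| = sqrt(10.1926) = 3.1926

3.1926


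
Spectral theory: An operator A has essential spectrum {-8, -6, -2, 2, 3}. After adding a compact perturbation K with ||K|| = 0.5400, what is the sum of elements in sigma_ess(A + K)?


By Weyl's theorem, the essential spectrum is invariant under compact perturbations.
sigma_ess(A + K) = sigma_ess(A) = {-8, -6, -2, 2, 3}
Sum = -8 + -6 + -2 + 2 + 3 = -11

-11


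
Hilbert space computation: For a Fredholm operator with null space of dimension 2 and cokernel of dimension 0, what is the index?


The Fredholm index is defined as ind(T) = dim(ker T) - dim(coker T)
= 2 - 0
= 2

2


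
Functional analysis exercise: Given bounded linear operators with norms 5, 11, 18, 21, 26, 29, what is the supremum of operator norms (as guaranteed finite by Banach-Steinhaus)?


By the Uniform Boundedness Principle, the supremum of norms is finite.
sup_k ||T_k|| = max(5, 11, 18, 21, 26, 29) = 29

29


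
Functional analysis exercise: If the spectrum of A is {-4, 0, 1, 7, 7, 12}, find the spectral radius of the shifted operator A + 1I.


Spectrum of A + 1I = {-3, 1, 2, 8, 8, 13}
Spectral radius = max |lambda| over the shifted spectrum
= max(3, 1, 2, 8, 8, 13) = 13

13


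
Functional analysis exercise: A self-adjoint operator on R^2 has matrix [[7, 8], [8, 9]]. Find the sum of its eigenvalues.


For a self-adjoint (symmetric) matrix, the eigenvalues are real.
The sum of eigenvalues equals the trace of the matrix.
trace = 7 + 9 = 16

16


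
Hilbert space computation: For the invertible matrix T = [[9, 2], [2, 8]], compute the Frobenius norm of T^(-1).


det(T) = 9*8 - 2*2 = 68
T^(-1) = (1/68) * [[8, -2], [-2, 9]] = [[0.1176, -0.0294], [-0.0294, 0.1324]]
||T^(-1)||_F^2 = 0.1176^2 + (-0.0294)^2 + (-0.0294)^2 + 0.1324^2 = 0.0331
||T^(-1)||_F = sqrt(0.0331) = 0.1819

0.1819


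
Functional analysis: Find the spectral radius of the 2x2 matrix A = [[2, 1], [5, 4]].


For a 2x2 matrix, eigenvalues satisfy lambda^2 - (trace)*lambda + det = 0
trace = 2 + 4 = 6
det = 2*4 - 1*5 = 3
discriminant = 6^2 - 4*(3) = 24
spectral radius = max |eigenvalue| = 5.4495

5.4495


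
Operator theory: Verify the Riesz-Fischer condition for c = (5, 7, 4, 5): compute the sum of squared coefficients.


sum |c_n|^2 = 5^2 + 7^2 + 4^2 + 5^2
= 25 + 49 + 16 + 25
= 115

115


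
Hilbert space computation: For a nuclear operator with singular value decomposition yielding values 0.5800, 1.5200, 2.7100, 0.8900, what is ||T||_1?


The nuclear norm is the sum of all singular values.
||T||_1 = 0.5800 + 1.5200 + 2.7100 + 0.8900
= 5.7000

5.7000


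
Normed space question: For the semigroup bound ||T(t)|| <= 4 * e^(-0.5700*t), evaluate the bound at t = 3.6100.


||T(3.6100)|| <= 4 * exp(-0.5700 * 3.6100)
= 4 * exp(-2.0577)
= 4 * 0.1277
= 0.5110

0.5110


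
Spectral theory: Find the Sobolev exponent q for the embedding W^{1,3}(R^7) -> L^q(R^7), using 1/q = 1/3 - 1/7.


Using the Sobolev embedding formula: 1/q = 1/p - k/n
1/q = 1/3 - 1/7 = 4/21
q = 1/(4/21) = 21/4 = 5.2500

5.2500


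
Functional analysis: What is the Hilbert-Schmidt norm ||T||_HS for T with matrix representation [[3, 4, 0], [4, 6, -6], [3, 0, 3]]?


The Hilbert-Schmidt norm is sqrt(sum of squares of all entries).
Sum of squares = 3^2 + 4^2 + 0^2 + 4^2 + 6^2 + (-6)^2 + 3^2 + 0^2 + 3^2
= 9 + 16 + 0 + 16 + 36 + 36 + 9 + 0 + 9 = 131
||T||_HS = sqrt(131) = 11.4455

11.4455


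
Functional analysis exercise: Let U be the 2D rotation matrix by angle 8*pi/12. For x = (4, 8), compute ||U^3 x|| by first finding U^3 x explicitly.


U is a rotation by theta = 8*pi/12
U^3 = rotation by 3*theta = 24*pi/12 = 0*pi/12 (mod 2*pi)
cos(0*pi/12) = 1.0000, sin(0*pi/12) = 0.0000
U^3 x = (1.0000 * 4 - 0.0000 * 8, 0.0000 * 4 + 1.0000 * 8)
= (4.0000, 8.0000)
||U^3 x|| = sqrt(4.0000^2 + 8.0000^2) = sqrt(80.0000) = 8.9443

8.9443


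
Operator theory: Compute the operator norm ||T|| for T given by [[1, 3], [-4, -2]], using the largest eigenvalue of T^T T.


A^T A = [[17, 11], [11, 13]]
trace(A^T A) = 30, det(A^T A) = 100
discriminant = 30^2 - 4*100 = 500
Largest eigenvalue of A^T A = (trace + sqrt(disc))/2 = 26.1803
||T|| = sqrt(26.1803) = 5.1167

5.1167


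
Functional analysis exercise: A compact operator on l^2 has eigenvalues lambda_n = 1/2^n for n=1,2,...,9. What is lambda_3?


The eigenvalue formula gives lambda_3 = 1/2^3
= 1/8
= 0.1250

0.1250


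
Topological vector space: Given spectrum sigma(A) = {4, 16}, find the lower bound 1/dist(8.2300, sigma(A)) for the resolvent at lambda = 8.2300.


dist(8.2300, {4, 16}) = min(|8.2300 - 4|, |8.2300 - 16|)
= min(4.2300, 7.7700) = 4.2300
Resolvent bound = 1/4.2300 = 0.2364

0.2364


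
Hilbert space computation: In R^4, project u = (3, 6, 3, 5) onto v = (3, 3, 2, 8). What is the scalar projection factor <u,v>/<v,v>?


Computing <u,v> = 3*3 + 6*3 + 3*2 + 5*8 = 73
Computing <v,v> = 3^2 + 3^2 + 2^2 + 8^2 = 86
Projection coefficient = 73/86 = 0.8488

0.8488


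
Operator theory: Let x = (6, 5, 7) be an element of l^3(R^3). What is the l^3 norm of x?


The l^3 norm = (sum |x_i|^3)^(1/3)
Sum of 3th powers = 216 + 125 + 343 = 684
||x||_3 = (684)^(1/3) = 8.8109

8.8109


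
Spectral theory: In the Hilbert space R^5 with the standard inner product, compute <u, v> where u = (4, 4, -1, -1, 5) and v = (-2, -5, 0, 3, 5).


Computing the standard inner product <u, v> = sum u_i * v_i
= 4*-2 + 4*-5 + -1*0 + -1*3 + 5*5
= -8 + -20 + 0 + -3 + 25
= -6

-6


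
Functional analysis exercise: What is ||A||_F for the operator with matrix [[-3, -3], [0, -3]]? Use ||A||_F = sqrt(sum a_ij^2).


||A||_F^2 = sum a_ij^2
= (-3)^2 + (-3)^2 + 0^2 + (-3)^2
= 9 + 9 + 0 + 9 = 27
||A||_F = sqrt(27) = 5.1962

5.1962


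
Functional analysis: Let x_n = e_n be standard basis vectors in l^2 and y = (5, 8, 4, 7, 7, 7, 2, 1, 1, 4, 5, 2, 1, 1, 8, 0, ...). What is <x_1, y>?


x_1 = e_1 is the standard basis vector with 1 in position 1.
<x_1, y> = y_1 = 5
As n -> infinity, <x_n, y> -> 0, confirming weak convergence of (x_n) to 0.

5


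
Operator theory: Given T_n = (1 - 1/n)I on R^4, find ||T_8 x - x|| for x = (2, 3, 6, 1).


T_8 x - x = (1 - 1/8)x - x = -x/8
||x|| = sqrt(50) = 7.0711
||T_8 x - x|| = ||x||/8 = 7.0711/8 = 0.8839

0.8839


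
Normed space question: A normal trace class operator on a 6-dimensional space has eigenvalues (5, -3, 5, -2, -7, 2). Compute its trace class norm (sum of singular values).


For a normal operator, singular values equal |eigenvalues|.
Trace norm = sum |lambda_i| = 5 + 3 + 5 + 2 + 7 + 2
= 24

24


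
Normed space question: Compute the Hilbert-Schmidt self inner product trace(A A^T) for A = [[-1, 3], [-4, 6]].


trace(A * A^T) = sum of squares of all entries
= (-1)^2 + 3^2 + (-4)^2 + 6^2
= 1 + 9 + 16 + 36
= 62

62


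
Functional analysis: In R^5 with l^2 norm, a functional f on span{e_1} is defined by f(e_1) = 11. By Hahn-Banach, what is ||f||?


The norm of f is given by ||f|| = sup_{||x||=1} |f(x)|.
On span{e_1}, ||e_1|| = 1, so ||f|| = |f(e_1)| / ||e_1||
= |11| / 1 = 11.0000

11.0000


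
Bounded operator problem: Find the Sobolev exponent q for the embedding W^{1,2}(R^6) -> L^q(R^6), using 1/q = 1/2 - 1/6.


Using the Sobolev embedding formula: 1/q = 1/p - k/n
1/q = 1/2 - 1/6 = 1/3
q = 1/(1/3) = 3

3.0000


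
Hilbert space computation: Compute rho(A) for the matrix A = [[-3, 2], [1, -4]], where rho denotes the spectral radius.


For a 2x2 matrix, eigenvalues satisfy lambda^2 - (trace)*lambda + det = 0
trace = -3 + -4 = -7
det = -3*-4 - 2*1 = 10
discriminant = (-7)^2 - 4*(10) = 9
spectral radius = max |eigenvalue| = 5.0000

5.0000


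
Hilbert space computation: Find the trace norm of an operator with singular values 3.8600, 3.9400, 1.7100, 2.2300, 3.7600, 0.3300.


The nuclear norm is the sum of all singular values.
||T||_1 = 3.8600 + 3.9400 + 1.7100 + 2.2300 + 3.7600 + 0.3300
= 15.8300

15.8300


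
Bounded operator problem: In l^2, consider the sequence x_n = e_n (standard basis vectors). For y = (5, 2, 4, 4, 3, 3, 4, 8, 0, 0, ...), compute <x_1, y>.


x_1 = e_1 is the standard basis vector with 1 in position 1.
<x_1, y> = y_1 = 5
As n -> infinity, <x_n, y> -> 0, confirming weak convergence of (x_n) to 0.

5


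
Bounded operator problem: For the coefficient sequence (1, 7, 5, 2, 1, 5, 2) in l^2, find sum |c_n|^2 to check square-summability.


sum |c_n|^2 = 1^2 + 7^2 + 5^2 + 2^2 + 1^2 + 5^2 + 2^2
= 1 + 49 + 25 + 4 + 1 + 25 + 4
= 109

109


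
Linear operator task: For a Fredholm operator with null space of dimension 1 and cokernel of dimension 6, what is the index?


The Fredholm index is defined as ind(T) = dim(ker T) - dim(coker T)
= 1 - 6
= -5

-5


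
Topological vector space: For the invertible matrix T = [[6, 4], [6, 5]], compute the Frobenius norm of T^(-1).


det(T) = 6*5 - 4*6 = 6
T^(-1) = (1/6) * [[5, -4], [-6, 6]] = [[0.8333, -0.6667], [-1.0000, 1.0000]]
||T^(-1)||_F^2 = 0.8333^2 + (-0.6667)^2 + (-1.0000)^2 + 1.0000^2 = 3.1389
||T^(-1)||_F = sqrt(3.1389) = 1.7717

1.7717


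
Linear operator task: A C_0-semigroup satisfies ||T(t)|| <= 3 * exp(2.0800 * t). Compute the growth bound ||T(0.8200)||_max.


||T(0.8200)|| <= 3 * exp(2.0800 * 0.8200)
= 3 * exp(1.7056)
= 3 * 5.5047
= 16.5141

16.5141


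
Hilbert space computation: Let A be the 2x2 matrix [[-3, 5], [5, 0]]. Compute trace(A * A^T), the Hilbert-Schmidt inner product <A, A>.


trace(A * A^T) = sum of squares of all entries
= (-3)^2 + 5^2 + 5^2 + 0^2
= 9 + 25 + 25 + 0
= 59

59


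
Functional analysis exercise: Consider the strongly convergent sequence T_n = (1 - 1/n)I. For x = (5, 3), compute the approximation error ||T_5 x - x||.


T_5 x - x = (1 - 1/5)x - x = -x/5
||x|| = sqrt(34) = 5.8310
||T_5 x - x|| = ||x||/5 = 5.8310/5 = 1.1662

1.1662


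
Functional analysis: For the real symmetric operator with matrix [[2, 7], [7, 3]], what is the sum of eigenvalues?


For a self-adjoint (symmetric) matrix, the eigenvalues are real.
The sum of eigenvalues equals the trace of the matrix.
trace = 2 + 3 = 5

5


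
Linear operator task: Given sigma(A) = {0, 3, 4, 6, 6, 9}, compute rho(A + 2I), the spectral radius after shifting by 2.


Spectrum of A + 2I = {2, 5, 6, 8, 8, 11}
Spectral radius = max |lambda| over the shifted spectrum
= max(2, 5, 6, 8, 8, 11) = 11

11


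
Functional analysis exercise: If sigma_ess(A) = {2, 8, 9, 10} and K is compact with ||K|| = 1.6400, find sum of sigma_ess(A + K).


By Weyl's theorem, the essential spectrum is invariant under compact perturbations.
sigma_ess(A + K) = sigma_ess(A) = {2, 8, 9, 10}
Sum = 2 + 8 + 9 + 10 = 29

29


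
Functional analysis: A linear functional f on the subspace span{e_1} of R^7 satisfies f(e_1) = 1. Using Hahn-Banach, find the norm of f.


The norm of f is given by ||f|| = sup_{||x||=1} |f(x)|.
On span{e_1}, ||e_1|| = 1, so ||f|| = |f(e_1)| / ||e_1||
= |1| / 1 = 1.0000

1.0000


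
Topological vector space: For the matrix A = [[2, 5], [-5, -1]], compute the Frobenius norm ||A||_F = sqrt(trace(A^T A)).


||A||_F^2 = sum a_ij^2
= 2^2 + 5^2 + (-5)^2 + (-1)^2
= 4 + 25 + 25 + 1 = 55
||A||_F = sqrt(55) = 7.4162

7.4162


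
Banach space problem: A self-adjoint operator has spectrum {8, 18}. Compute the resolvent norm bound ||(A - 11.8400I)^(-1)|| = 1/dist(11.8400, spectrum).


dist(11.8400, {8, 18}) = min(|11.8400 - 8|, |11.8400 - 18|)
= min(3.8400, 6.1600) = 3.8400
Resolvent bound = 1/3.8400 = 0.2604

0.2604


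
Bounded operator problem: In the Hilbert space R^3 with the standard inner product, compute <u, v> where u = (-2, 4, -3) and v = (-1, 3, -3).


Computing the standard inner product <u, v> = sum u_i * v_i
= -2*-1 + 4*3 + -3*-3
= 2 + 12 + 9
= 23

23


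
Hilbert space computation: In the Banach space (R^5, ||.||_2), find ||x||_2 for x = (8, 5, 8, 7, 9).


The l^2 norm = (sum |x_i|^2)^(1/2)
Sum of 2th powers = 64 + 25 + 64 + 49 + 81 = 283
||x||_2 = (283)^(1/2) = 16.8226

16.8226


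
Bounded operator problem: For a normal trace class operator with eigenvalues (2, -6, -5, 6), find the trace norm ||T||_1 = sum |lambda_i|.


For a normal operator, singular values equal |eigenvalues|.
Trace norm = sum |lambda_i| = 2 + 6 + 5 + 6
= 19

19


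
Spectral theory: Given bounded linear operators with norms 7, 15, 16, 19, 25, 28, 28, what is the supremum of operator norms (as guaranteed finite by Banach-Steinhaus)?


By the Uniform Boundedness Principle, the supremum of norms is finite.
sup_k ||T_k|| = max(7, 15, 16, 19, 25, 28, 28) = 28

28


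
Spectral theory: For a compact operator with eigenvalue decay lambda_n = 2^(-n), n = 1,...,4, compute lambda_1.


The eigenvalue formula gives lambda_1 = 1/2^1
= 1/2
= 0.5000

0.5000


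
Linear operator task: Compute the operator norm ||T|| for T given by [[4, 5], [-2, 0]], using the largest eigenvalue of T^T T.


A^T A = [[20, 20], [20, 25]]
trace(A^T A) = 45, det(A^T A) = 100
discriminant = 45^2 - 4*100 = 1625
Largest eigenvalue of A^T A = (trace + sqrt(disc))/2 = 42.6556
||T|| = sqrt(42.6556) = 6.5311

6.5311


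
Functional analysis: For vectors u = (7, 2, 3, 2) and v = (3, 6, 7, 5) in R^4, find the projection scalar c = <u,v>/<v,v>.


Computing <u,v> = 7*3 + 2*6 + 3*7 + 2*5 = 64
Computing <v,v> = 3^2 + 6^2 + 7^2 + 5^2 = 119
Projection coefficient = 64/119 = 0.5378

0.5378


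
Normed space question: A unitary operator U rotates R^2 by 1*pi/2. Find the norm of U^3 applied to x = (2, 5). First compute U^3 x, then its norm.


U is a rotation by theta = 1*pi/2
U^3 = rotation by 3*theta = 3*pi/2
cos(3*pi/2) = 0.0000, sin(3*pi/2) = -1.0000
U^3 x = (0.0000 * 2 - -1.0000 * 5, -1.0000 * 2 + 0.0000 * 5)
= (5.0000, -2.0000)
||U^3 x|| = sqrt(5.0000^2 + (-2.0000)^2) = sqrt(29.0000) = 5.3852

5.3852


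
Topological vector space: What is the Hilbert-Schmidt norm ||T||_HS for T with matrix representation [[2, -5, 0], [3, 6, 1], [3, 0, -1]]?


The Hilbert-Schmidt norm is sqrt(sum of squares of all entries).
Sum of squares = 2^2 + (-5)^2 + 0^2 + 3^2 + 6^2 + 1^2 + 3^2 + 0^2 + (-1)^2
= 4 + 25 + 0 + 9 + 36 + 1 + 9 + 0 + 1 = 85
||T||_HS = sqrt(85) = 9.2195

9.2195


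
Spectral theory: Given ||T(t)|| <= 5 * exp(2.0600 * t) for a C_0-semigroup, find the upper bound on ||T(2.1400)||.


||T(2.1400)|| <= 5 * exp(2.0600 * 2.1400)
= 5 * exp(4.4084)
= 5 * 82.1379
= 410.6897

410.6897


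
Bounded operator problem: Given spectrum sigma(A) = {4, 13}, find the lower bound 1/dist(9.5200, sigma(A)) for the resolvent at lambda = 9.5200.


dist(9.5200, {4, 13}) = min(|9.5200 - 4|, |9.5200 - 13|)
= min(5.5200, 3.4800) = 3.4800
Resolvent bound = 1/3.4800 = 0.2874

0.2874


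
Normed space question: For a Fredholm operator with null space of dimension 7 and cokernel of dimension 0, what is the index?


The Fredholm index is defined as ind(T) = dim(ker T) - dim(coker T)
= 7 - 0
= 7

7


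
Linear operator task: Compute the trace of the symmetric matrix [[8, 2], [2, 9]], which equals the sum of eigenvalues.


For a self-adjoint (symmetric) matrix, the eigenvalues are real.
The sum of eigenvalues equals the trace of the matrix.
trace = 8 + 9 = 17

17


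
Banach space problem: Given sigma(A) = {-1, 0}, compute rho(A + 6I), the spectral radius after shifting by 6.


Spectrum of A + 6I = {5, 6}
Spectral radius = max |lambda| over the shifted spectrum
= max(5, 6) = 6

6


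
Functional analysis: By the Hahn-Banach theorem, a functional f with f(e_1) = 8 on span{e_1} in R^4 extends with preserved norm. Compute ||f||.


The norm of f is given by ||f|| = sup_{||x||=1} |f(x)|.
On span{e_1}, ||e_1|| = 1, so ||f|| = |f(e_1)| / ||e_1||
= |8| / 1 = 8.0000

8.0000


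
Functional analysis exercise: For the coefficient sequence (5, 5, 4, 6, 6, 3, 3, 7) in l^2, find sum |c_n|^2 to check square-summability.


sum |c_n|^2 = 5^2 + 5^2 + 4^2 + 6^2 + 6^2 + 3^2 + 3^2 + 7^2
= 25 + 25 + 16 + 36 + 36 + 9 + 9 + 49
= 205

205


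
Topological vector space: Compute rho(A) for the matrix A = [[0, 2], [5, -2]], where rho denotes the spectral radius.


For a 2x2 matrix, eigenvalues satisfy lambda^2 - (trace)*lambda + det = 0
trace = 0 + -2 = -2
det = 0*-2 - 2*5 = -10
discriminant = (-2)^2 - 4*(-10) = 44
spectral radius = max |eigenvalue| = 4.3166

4.3166


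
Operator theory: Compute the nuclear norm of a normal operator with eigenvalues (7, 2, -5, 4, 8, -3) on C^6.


For a normal operator, singular values equal |eigenvalues|.
Trace norm = sum |lambda_i| = 7 + 2 + 5 + 4 + 8 + 3
= 29

29


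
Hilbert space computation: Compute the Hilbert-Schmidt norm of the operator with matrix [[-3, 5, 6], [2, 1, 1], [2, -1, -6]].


The Hilbert-Schmidt norm is sqrt(sum of squares of all entries).
Sum of squares = (-3)^2 + 5^2 + 6^2 + 2^2 + 1^2 + 1^2 + 2^2 + (-1)^2 + (-6)^2
= 9 + 25 + 36 + 4 + 1 + 1 + 4 + 1 + 36 = 117
||T||_HS = sqrt(117) = 10.8167

10.8167


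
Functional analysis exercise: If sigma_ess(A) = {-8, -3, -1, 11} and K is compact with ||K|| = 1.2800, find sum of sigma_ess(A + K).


By Weyl's theorem, the essential spectrum is invariant under compact perturbations.
sigma_ess(A + K) = sigma_ess(A) = {-8, -3, -1, 11}
Sum = -8 + -3 + -1 + 11 = -1

-1


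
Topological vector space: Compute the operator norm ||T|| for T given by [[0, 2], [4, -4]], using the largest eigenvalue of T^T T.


A^T A = [[16, -16], [-16, 20]]
trace(A^T A) = 36, det(A^T A) = 64
discriminant = 36^2 - 4*64 = 1040
Largest eigenvalue of A^T A = (trace + sqrt(disc))/2 = 34.1245
||T|| = sqrt(34.1245) = 5.8416

5.8416


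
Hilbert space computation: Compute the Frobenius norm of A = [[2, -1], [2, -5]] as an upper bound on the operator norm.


||A||_F^2 = sum a_ij^2
= 2^2 + (-1)^2 + 2^2 + (-5)^2
= 4 + 1 + 4 + 25 = 34
||A||_F = sqrt(34) = 5.8310

5.8310


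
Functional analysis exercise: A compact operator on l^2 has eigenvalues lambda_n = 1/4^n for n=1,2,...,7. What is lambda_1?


The eigenvalue formula gives lambda_1 = 1/4^1
= 1/4
= 0.2500

0.2500


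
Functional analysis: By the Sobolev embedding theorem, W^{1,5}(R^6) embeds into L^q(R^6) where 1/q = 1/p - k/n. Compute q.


Using the Sobolev embedding formula: 1/q = 1/p - k/n
1/q = 1/5 - 1/6 = 1/30
q = 1/(1/30) = 30

30.0000


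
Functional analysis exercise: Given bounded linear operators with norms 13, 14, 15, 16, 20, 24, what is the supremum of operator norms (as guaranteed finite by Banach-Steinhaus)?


By the Uniform Boundedness Principle, the supremum of norms is finite.
sup_k ||T_k|| = max(13, 14, 15, 16, 20, 24) = 24

24


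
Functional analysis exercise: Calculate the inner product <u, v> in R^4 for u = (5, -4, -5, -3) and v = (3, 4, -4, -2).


Computing the standard inner product <u, v> = sum u_i * v_i
= 5*3 + -4*4 + -5*-4 + -3*-2
= 15 + -16 + 20 + 6
= 25

25


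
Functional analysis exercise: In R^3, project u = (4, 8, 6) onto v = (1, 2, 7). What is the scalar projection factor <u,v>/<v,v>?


Computing <u,v> = 4*1 + 8*2 + 6*7 = 62
Computing <v,v> = 1^2 + 2^2 + 7^2 = 54
Projection coefficient = 62/54 = 1.1481

1.1481


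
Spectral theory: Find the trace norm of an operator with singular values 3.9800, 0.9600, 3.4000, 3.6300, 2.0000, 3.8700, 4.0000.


The nuclear norm is the sum of all singular values.
||T||_1 = 3.9800 + 0.9600 + 3.4000 + 3.6300 + 2.0000 + 3.8700 + 4.0000
= 21.8400

21.8400


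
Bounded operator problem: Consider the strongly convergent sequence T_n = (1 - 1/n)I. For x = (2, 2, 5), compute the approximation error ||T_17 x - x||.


T_17 x - x = (1 - 1/17)x - x = -x/17
||x|| = sqrt(33) = 5.7446
||T_17 x - x|| = ||x||/17 = 5.7446/17 = 0.3379

0.3379


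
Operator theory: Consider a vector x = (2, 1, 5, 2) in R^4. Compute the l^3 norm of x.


The l^3 norm = (sum |x_i|^3)^(1/3)
Sum of 3th powers = 8 + 1 + 125 + 8 = 142
||x||_3 = (142)^(1/3) = 5.2171

5.2171


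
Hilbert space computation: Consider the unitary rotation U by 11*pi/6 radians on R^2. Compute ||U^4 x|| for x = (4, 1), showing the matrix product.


U is a rotation by theta = 11*pi/6
U^4 = rotation by 4*theta = 44*pi/6 = 8*pi/6 (mod 2*pi)
cos(8*pi/6) = -0.5000, sin(8*pi/6) = -0.8660
U^4 x = (-0.5000 * 4 - -0.8660 * 1, -0.8660 * 4 + -0.5000 * 1)
= (-1.1340, -3.9641)
||U^4 x|| = sqrt((-1.1340)^2 + (-3.9641)^2) = sqrt(17.0000) = 4.1231

4.1231


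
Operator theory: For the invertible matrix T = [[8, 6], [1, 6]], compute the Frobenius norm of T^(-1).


det(T) = 8*6 - 6*1 = 42
T^(-1) = (1/42) * [[6, -6], [-1, 8]] = [[0.1429, -0.1429], [-0.0238, 0.1905]]
||T^(-1)||_F^2 = 0.1429^2 + (-0.1429)^2 + (-0.0238)^2 + 0.1905^2 = 0.0777
||T^(-1)||_F = sqrt(0.0777) = 0.2787

0.2787


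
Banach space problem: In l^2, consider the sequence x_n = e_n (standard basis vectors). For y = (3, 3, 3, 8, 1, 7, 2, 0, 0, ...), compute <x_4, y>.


x_4 = e_4 is the standard basis vector with 1 in position 4.
<x_4, y> = y_4 = 8
As n -> infinity, <x_n, y> -> 0, confirming weak convergence of (x_n) to 0.

8


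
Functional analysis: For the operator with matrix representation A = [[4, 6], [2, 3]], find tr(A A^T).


trace(A * A^T) = sum of squares of all entries
= 4^2 + 6^2 + 2^2 + 3^2
= 16 + 36 + 4 + 9
= 65

65


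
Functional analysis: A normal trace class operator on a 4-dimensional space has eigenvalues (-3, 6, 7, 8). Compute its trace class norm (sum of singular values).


For a normal operator, singular values equal |eigenvalues|.
Trace norm = sum |lambda_i| = 3 + 6 + 7 + 8
= 24

24


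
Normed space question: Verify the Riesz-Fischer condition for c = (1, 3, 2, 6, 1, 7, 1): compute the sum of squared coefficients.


sum |c_n|^2 = 1^2 + 3^2 + 2^2 + 6^2 + 1^2 + 7^2 + 1^2
= 1 + 9 + 4 + 36 + 1 + 49 + 1
= 101

101


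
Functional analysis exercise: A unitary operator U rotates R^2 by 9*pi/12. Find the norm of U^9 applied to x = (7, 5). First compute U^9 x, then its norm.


U is a rotation by theta = 9*pi/12
U^9 = rotation by 9*theta = 81*pi/12 = 9*pi/12 (mod 2*pi)
cos(9*pi/12) = -0.7071, sin(9*pi/12) = 0.7071
U^9 x = (-0.7071 * 7 - 0.7071 * 5, 0.7071 * 7 + -0.7071 * 5)
= (-8.4853, 1.4142)
||U^9 x|| = sqrt((-8.4853)^2 + 1.4142^2) = sqrt(74.0000) = 8.6023

8.6023


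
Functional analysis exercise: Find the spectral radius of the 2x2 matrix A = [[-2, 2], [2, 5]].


For a 2x2 matrix, eigenvalues satisfy lambda^2 - (trace)*lambda + det = 0
trace = -2 + 5 = 3
det = -2*5 - 2*2 = -14
discriminant = 3^2 - 4*(-14) = 65
spectral radius = max |eigenvalue| = 5.5311

5.5311


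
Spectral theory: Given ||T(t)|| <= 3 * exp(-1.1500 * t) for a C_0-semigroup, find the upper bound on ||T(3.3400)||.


||T(3.3400)|| <= 3 * exp(-1.1500 * 3.3400)
= 3 * exp(-3.8410)
= 3 * 0.0215
= 0.0644

0.0644


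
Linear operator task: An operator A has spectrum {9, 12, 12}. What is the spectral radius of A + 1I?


Spectrum of A + 1I = {10, 13, 13}
Spectral radius = max |lambda| over the shifted spectrum
= max(10, 13, 13) = 13

13


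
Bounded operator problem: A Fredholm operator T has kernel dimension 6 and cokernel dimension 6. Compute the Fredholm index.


The Fredholm index is defined as ind(T) = dim(ker T) - dim(coker T)
= 6 - 6
= 0

0


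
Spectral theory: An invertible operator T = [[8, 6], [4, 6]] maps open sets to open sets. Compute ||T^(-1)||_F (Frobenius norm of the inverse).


det(T) = 8*6 - 6*4 = 24
T^(-1) = (1/24) * [[6, -6], [-4, 8]] = [[0.2500, -0.2500], [-0.1667, 0.3333]]
||T^(-1)||_F^2 = 0.2500^2 + (-0.2500)^2 + (-0.1667)^2 + 0.3333^2 = 0.2639
||T^(-1)||_F = sqrt(0.2639) = 0.5137

0.5137


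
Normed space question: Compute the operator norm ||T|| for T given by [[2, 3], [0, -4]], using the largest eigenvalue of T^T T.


A^T A = [[4, 6], [6, 25]]
trace(A^T A) = 29, det(A^T A) = 64
discriminant = 29^2 - 4*64 = 585
Largest eigenvalue of A^T A = (trace + sqrt(disc))/2 = 26.5934
||T|| = sqrt(26.5934) = 5.1569

5.1569


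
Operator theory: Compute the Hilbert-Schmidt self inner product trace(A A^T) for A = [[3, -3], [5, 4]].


trace(A * A^T) = sum of squares of all entries
= 3^2 + (-3)^2 + 5^2 + 4^2
= 9 + 9 + 25 + 16
= 59

59


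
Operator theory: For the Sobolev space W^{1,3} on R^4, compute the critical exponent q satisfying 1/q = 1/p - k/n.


Using the Sobolev embedding formula: 1/q = 1/p - k/n
1/q = 1/3 - 1/4 = 1/12
q = 1/(1/12) = 12

12.0000


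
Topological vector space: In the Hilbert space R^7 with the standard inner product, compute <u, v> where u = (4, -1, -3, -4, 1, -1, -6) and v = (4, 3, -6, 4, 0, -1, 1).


Computing the standard inner product <u, v> = sum u_i * v_i
= 4*4 + -1*3 + -3*-6 + -4*4 + 1*0 + -1*-1 + -6*1
= 16 + -3 + 18 + -16 + 0 + 1 + -6
= 10

10


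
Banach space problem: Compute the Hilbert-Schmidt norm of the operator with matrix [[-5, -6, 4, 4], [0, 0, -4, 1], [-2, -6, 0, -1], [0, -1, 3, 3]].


The Hilbert-Schmidt norm is sqrt(sum of squares of all entries).
Sum of squares = (-5)^2 + (-6)^2 + 4^2 + 4^2 + 0^2 + 0^2 + (-4)^2 + 1^2 + (-2)^2 + (-6)^2 + 0^2 + (-1)^2 + 0^2 + (-1)^2 + 3^2 + 3^2
= 25 + 36 + 16 + 16 + 0 + 0 + 16 + 1 + 4 + 36 + 0 + 1 + 0 + 1 + 9 + 9 = 170
||T||_HS = sqrt(170) = 13.0384

13.0384


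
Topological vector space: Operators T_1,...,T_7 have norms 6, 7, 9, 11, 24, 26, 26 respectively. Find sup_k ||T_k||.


By the Uniform Boundedness Principle, the supremum of norms is finite.
sup_k ||T_k|| = max(6, 7, 9, 11, 24, 26, 26) = 26

26


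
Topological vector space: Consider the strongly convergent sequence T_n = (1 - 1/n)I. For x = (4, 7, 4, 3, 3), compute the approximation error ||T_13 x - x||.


T_13 x - x = (1 - 1/13)x - x = -x/13
||x|| = sqrt(99) = 9.9499
||T_13 x - x|| = ||x||/13 = 9.9499/13 = 0.7654

0.7654


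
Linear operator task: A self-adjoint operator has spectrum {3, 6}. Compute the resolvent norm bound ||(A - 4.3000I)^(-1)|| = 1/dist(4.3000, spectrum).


dist(4.3000, {3, 6}) = min(|4.3000 - 3|, |4.3000 - 6|)
= min(1.3000, 1.7000) = 1.3000
Resolvent bound = 1/1.3000 = 0.7692

0.7692


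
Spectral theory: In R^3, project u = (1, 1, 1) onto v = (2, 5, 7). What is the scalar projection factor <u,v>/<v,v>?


Computing <u,v> = 1*2 + 1*5 + 1*7 = 14
Computing <v,v> = 2^2 + 5^2 + 7^2 = 78
Projection coefficient = 14/78 = 0.1795

0.1795


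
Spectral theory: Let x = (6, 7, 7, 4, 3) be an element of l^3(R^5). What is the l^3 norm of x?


The l^3 norm = (sum |x_i|^3)^(1/3)
Sum of 3th powers = 216 + 343 + 343 + 64 + 27 = 993
||x||_3 = (993)^(1/3) = 9.9766

9.9766


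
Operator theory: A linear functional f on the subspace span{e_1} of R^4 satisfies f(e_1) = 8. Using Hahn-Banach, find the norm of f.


The norm of f is given by ||f|| = sup_{||x||=1} |f(x)|.
On span{e_1}, ||e_1|| = 1, so ||f|| = |f(e_1)| / ||e_1||
= |8| / 1 = 8.0000

8.0000


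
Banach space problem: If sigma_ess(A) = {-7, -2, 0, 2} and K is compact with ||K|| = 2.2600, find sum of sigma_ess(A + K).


By Weyl's theorem, the essential spectrum is invariant under compact perturbations.
sigma_ess(A + K) = sigma_ess(A) = {-7, -2, 0, 2}
Sum = -7 + -2 + 0 + 2 = -7

-7


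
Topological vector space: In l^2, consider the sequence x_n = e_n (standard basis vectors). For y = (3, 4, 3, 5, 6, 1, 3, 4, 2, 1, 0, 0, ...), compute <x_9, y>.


x_9 = e_9 is the standard basis vector with 1 in position 9.
<x_9, y> = y_9 = 2
As n -> infinity, <x_n, y> -> 0, confirming weak convergence of (x_n) to 0.

2


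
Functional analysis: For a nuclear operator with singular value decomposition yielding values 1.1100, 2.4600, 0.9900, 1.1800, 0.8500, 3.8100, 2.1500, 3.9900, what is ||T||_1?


The nuclear norm is the sum of all singular values.
||T||_1 = 1.1100 + 2.4600 + 0.9900 + 1.1800 + 0.8500 + 3.8100 + 2.1500 + 3.9900
= 16.5400

16.5400


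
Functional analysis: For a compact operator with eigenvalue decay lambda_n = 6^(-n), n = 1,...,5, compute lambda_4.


The eigenvalue formula gives lambda_4 = 1/6^4
= 1/1296
= 7.7160e-04

7.7160e-04


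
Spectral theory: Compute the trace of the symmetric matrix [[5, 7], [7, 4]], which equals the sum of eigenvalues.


For a self-adjoint (symmetric) matrix, the eigenvalues are real.
The sum of eigenvalues equals the trace of the matrix.
trace = 5 + 4 = 9

9


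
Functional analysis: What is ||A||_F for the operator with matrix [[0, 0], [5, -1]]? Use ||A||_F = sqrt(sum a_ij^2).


||A||_F^2 = sum a_ij^2
= 0^2 + 0^2 + 5^2 + (-1)^2
= 0 + 0 + 25 + 1 = 26
||A||_F = sqrt(26) = 5.0990

5.0990


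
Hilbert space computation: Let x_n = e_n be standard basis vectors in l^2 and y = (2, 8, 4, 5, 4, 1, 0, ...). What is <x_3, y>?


x_3 = e_3 is the standard basis vector with 1 in position 3.
<x_3, y> = y_3 = 4
As n -> infinity, <x_n, y> -> 0, confirming weak convergence of (x_n) to 0.

4


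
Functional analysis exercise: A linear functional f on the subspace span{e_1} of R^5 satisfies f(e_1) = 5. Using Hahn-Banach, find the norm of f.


The norm of f is given by ||f|| = sup_{||x||=1} |f(x)|.
On span{e_1}, ||e_1|| = 1, so ||f|| = |f(e_1)| / ||e_1||
= |5| / 1 = 5.0000

5.0000


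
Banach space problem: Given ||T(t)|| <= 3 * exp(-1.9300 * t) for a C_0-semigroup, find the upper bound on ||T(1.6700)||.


||T(1.6700)|| <= 3 * exp(-1.9300 * 1.6700)
= 3 * exp(-3.2231)
= 3 * 0.0398
= 0.1195

0.1195


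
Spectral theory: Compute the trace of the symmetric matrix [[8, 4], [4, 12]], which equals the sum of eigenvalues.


For a self-adjoint (symmetric) matrix, the eigenvalues are real.
The sum of eigenvalues equals the trace of the matrix.
trace = 8 + 12 = 20

20


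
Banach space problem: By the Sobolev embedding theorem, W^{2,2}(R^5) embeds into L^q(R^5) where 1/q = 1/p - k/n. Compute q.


Using the Sobolev embedding formula: 1/q = 1/p - k/n
1/q = 1/2 - 2/5 = 1/10
q = 1/(1/10) = 10

10.0000


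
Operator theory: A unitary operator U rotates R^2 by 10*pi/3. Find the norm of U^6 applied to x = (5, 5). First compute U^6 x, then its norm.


U is a rotation by theta = 10*pi/3
U^6 = rotation by 6*theta = 60*pi/3 = 0*pi/3 (mod 2*pi)
cos(0*pi/3) = 1.0000, sin(0*pi/3) = 0.0000
U^6 x = (1.0000 * 5 - 0.0000 * 5, 0.0000 * 5 + 1.0000 * 5)
= (5.0000, 5.0000)
||U^6 x|| = sqrt(5.0000^2 + 5.0000^2) = sqrt(50.0000) = 7.0711

7.0711


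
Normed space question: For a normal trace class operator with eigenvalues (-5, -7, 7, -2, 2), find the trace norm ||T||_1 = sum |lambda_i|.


For a normal operator, singular values equal |eigenvalues|.
Trace norm = sum |lambda_i| = 5 + 7 + 7 + 2 + 2
= 23

23


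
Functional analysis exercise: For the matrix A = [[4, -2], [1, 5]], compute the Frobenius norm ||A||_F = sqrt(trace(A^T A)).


||A||_F^2 = sum a_ij^2
= 4^2 + (-2)^2 + 1^2 + 5^2
= 16 + 4 + 1 + 25 = 46
||A||_F = sqrt(46) = 6.7823

6.7823


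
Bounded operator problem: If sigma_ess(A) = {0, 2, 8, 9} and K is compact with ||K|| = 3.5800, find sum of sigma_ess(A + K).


By Weyl's theorem, the essential spectrum is invariant under compact perturbations.
sigma_ess(A + K) = sigma_ess(A) = {0, 2, 8, 9}
Sum = 0 + 2 + 8 + 9 = 19

19


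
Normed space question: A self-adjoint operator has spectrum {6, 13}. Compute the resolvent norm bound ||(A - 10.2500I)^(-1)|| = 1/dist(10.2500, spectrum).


dist(10.2500, {6, 13}) = min(|10.2500 - 6|, |10.2500 - 13|)
= min(4.2500, 2.7500) = 2.7500
Resolvent bound = 1/2.7500 = 0.3636

0.3636


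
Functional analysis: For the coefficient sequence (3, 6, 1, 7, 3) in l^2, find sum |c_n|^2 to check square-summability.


sum |c_n|^2 = 3^2 + 6^2 + 1^2 + 7^2 + 3^2
= 9 + 36 + 1 + 49 + 9
= 104

104


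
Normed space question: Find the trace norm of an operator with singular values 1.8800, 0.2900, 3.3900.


The nuclear norm is the sum of all singular values.
||T||_1 = 1.8800 + 0.2900 + 3.3900
= 5.5600

5.5600


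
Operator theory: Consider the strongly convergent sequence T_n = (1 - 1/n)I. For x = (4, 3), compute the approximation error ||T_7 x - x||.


T_7 x - x = (1 - 1/7)x - x = -x/7
||x|| = sqrt(25) = 5.0000
||T_7 x - x|| = ||x||/7 = 5.0000/7 = 0.7143

0.7143


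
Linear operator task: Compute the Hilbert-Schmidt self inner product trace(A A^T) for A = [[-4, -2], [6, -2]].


trace(A * A^T) = sum of squares of all entries
= (-4)^2 + (-2)^2 + 6^2 + (-2)^2
= 16 + 4 + 36 + 4
= 60

60


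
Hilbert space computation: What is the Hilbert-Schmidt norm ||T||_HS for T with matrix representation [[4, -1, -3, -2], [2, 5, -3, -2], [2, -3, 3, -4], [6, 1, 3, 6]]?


The Hilbert-Schmidt norm is sqrt(sum of squares of all entries).
Sum of squares = 4^2 + (-1)^2 + (-3)^2 + (-2)^2 + 2^2 + 5^2 + (-3)^2 + (-2)^2 + 2^2 + (-3)^2 + 3^2 + (-4)^2 + 6^2 + 1^2 + 3^2 + 6^2
= 16 + 1 + 9 + 4 + 4 + 25 + 9 + 4 + 4 + 9 + 9 + 16 + 36 + 1 + 9 + 36 = 192
||T||_HS = sqrt(192) = 13.8564

13.8564


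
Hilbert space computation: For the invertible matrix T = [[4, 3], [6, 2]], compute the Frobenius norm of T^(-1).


det(T) = 4*2 - 3*6 = -10
T^(-1) = (1/-10) * [[2, -3], [-6, 4]] = [[-0.2000, 0.3000], [0.6000, -0.4000]]
||T^(-1)||_F^2 = (-0.2000)^2 + 0.3000^2 + 0.6000^2 + (-0.4000)^2 = 0.6500
||T^(-1)||_F = sqrt(0.6500) = 0.8062

0.8062


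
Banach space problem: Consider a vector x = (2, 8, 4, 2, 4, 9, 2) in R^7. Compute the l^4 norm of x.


The l^4 norm = (sum |x_i|^4)^(1/4)
Sum of 4th powers = 16 + 4096 + 256 + 16 + 256 + 6561 + 16 = 11217
||x||_4 = (11217)^(1/4) = 10.2913

10.2913


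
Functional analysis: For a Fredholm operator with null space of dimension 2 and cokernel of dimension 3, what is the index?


The Fredholm index is defined as ind(T) = dim(ker T) - dim(coker T)
= 2 - 3
= -1

-1


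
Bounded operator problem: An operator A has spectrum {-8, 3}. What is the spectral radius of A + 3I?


Spectrum of A + 3I = {-5, 6}
Spectral radius = max |lambda| over the shifted spectrum
= max(5, 6) = 6

6


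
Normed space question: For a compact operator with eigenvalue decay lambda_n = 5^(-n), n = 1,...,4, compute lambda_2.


The eigenvalue formula gives lambda_2 = 1/5^2
= 1/25
= 0.0400

0.0400


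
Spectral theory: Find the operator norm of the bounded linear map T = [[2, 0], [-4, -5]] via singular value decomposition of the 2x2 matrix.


A^T A = [[20, 20], [20, 25]]
trace(A^T A) = 45, det(A^T A) = 100
discriminant = 45^2 - 4*100 = 1625
Largest eigenvalue of A^T A = (trace + sqrt(disc))/2 = 42.6556
||T|| = sqrt(42.6556) = 6.5311

6.5311


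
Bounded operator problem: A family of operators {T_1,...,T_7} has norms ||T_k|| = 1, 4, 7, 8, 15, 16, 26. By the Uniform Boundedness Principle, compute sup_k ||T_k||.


By the Uniform Boundedness Principle, the supremum of norms is finite.
sup_k ||T_k|| = max(1, 4, 7, 8, 15, 16, 26) = 26

26


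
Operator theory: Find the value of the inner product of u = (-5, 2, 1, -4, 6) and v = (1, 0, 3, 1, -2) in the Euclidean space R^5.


Computing the standard inner product <u, v> = sum u_i * v_i
= -5*1 + 2*0 + 1*3 + -4*1 + 6*-2
= -5 + 0 + 3 + -4 + -12
= -18

-18


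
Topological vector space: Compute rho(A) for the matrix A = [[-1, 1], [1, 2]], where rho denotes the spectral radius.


For a 2x2 matrix, eigenvalues satisfy lambda^2 - (trace)*lambda + det = 0
trace = -1 + 2 = 1
det = -1*2 - 1*1 = -3
discriminant = 1^2 - 4*(-3) = 13
spectral radius = max |eigenvalue| = 2.3028

2.3028


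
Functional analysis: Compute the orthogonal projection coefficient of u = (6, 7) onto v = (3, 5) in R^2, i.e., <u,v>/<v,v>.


Computing <u,v> = 6*3 + 7*5 = 53
Computing <v,v> = 3^2 + 5^2 = 34
Projection coefficient = 53/34 = 1.5588

1.5588


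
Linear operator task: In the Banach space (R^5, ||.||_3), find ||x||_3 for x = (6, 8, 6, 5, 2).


The l^3 norm = (sum |x_i|^3)^(1/3)
Sum of 3th powers = 216 + 512 + 216 + 125 + 8 = 1077
||x||_3 = (1077)^(1/3) = 10.2503

10.2503


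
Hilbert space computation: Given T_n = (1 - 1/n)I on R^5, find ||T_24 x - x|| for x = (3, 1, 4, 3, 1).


T_24 x - x = (1 - 1/24)x - x = -x/24
||x|| = sqrt(36) = 6.0000
||T_24 x - x|| = ||x||/24 = 6.0000/24 = 0.2500

0.2500
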